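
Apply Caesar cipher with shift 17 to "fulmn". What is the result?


Caesar cipher: shift "fulmn" by 17
  'f' (pos 5) + 17 = pos 22 = 'w'
  'u' (pos 20) + 17 = pos 11 = 'l'
  'l' (pos 11) + 17 = pos 2 = 'c'
  'm' (pos 12) + 17 = pos 3 = 'd'
  'n' (pos 13) + 17 = pos 4 = 'e'
Result: wlcde

wlcde


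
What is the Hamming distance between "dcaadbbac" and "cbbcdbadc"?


Comparing "dcaadbbac" and "cbbcdbadc" position by position:
  Position 0: 'd' vs 'c' => differ
  Position 1: 'c' vs 'b' => differ
  Position 2: 'a' vs 'b' => differ
  Position 3: 'a' vs 'c' => differ
  Position 4: 'd' vs 'd' => same
  Position 5: 'b' vs 'b' => same
  Position 6: 'b' vs 'a' => differ
  Position 7: 'a' vs 'd' => differ
  Position 8: 'c' vs 'c' => same
Total differences (Hamming distance): 6

6


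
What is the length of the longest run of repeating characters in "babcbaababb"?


Input: "babcbaababb"
Scanning for longest run:
  Position 1 ('a'): new char, reset run to 1
  Position 2 ('b'): new char, reset run to 1
  Position 3 ('c'): new char, reset run to 1
  Position 4 ('b'): new char, reset run to 1
  Position 5 ('a'): new char, reset run to 1
  Position 6 ('a'): continues run of 'a', length=2
  Position 7 ('b'): new char, reset run to 1
  Position 8 ('a'): new char, reset run to 1
  Position 9 ('b'): new char, reset run to 1
  Position 10 ('b'): continues run of 'b', length=2
Longest run: 'a' with length 2

2


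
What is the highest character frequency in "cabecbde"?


Input: cabecbde
Character counts:
  'a': 1
  'b': 2
  'c': 2
  'd': 1
  'e': 2
Maximum frequency: 2

2


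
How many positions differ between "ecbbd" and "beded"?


Comparing "ecbbd" and "beded" position by position:
  Position 0: 'e' vs 'b' => DIFFER
  Position 1: 'c' vs 'e' => DIFFER
  Position 2: 'b' vs 'd' => DIFFER
  Position 3: 'b' vs 'e' => DIFFER
  Position 4: 'd' vs 'd' => same
Positions that differ: 4

4


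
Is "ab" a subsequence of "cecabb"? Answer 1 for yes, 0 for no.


Check if "ab" is a subsequence of "cecabb"
Greedy scan:
  Position 0 ('c'): no match needed
  Position 1 ('e'): no match needed
  Position 2 ('c'): no match needed
  Position 3 ('a'): matches sub[0] = 'a'
  Position 4 ('b'): matches sub[1] = 'b'
  Position 5 ('b'): no match needed
All 2 characters matched => is a subsequence

1


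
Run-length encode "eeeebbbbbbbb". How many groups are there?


Input: eeeebbbbbbbb
Scanning for consecutive runs:
  Group 1: 'e' x 4 (positions 0-3)
  Group 2: 'b' x 8 (positions 4-11)
Total groups: 2

2


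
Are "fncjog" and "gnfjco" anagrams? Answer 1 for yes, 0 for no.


Strings: "fncjog", "gnfjco"
Sorted first:  cfgjno
Sorted second: cfgjno
Sorted forms match => anagrams

1


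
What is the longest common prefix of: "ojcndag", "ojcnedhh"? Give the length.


Words: ojcndag, ojcnedhh
  Position 0: all 'o' => match
  Position 1: all 'j' => match
  Position 2: all 'c' => match
  Position 3: all 'n' => match
  Position 4: ('d', 'e') => mismatch, stop
LCP = "ojcn" (length 4)

4


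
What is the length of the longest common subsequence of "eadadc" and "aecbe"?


LCS of "eadadc" and "aecbe"
DP table:
           a    e    c    b    e
      0    0    0    0    0    0
  e   0    0    1    1    1    1
  a   0    1    1    1    1    1
  d   0    1    1    1    1    1
  a   0    1    1    1    1    1
  d   0    1    1    1    1    1
  c   0    1    1    2    2    2
LCS length = dp[6][5] = 2

2


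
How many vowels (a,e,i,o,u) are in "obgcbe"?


Input: obgcbe
Checking each character:
  'o' at position 0: vowel (running total: 1)
  'b' at position 1: consonant
  'g' at position 2: consonant
  'c' at position 3: consonant
  'b' at position 4: consonant
  'e' at position 5: vowel (running total: 2)
Total vowels: 2

2


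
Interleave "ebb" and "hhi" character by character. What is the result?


Interleaving "ebb" and "hhi":
  Position 0: 'e' from first, 'h' from second => "eh"
  Position 1: 'b' from first, 'h' from second => "bh"
  Position 2: 'b' from first, 'i' from second => "bi"
Result: ehbhbi

ehbhbi


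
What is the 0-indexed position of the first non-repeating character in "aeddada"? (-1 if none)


Input: aeddada
Character frequencies:
  'a': 3
  'd': 3
  'e': 1
Scanning left to right for freq == 1:
  Position 0 ('a'): freq=3, skip
  Position 1 ('e'): unique! => answer = 1

1


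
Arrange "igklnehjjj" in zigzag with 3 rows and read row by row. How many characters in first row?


Zigzag "igklnehjjj" into 3 rows:
Placing characters:
  'i' => row 0
  'g' => row 1
  'k' => row 2
  'l' => row 1
  'n' => row 0
  'e' => row 1
  'h' => row 2
  'j' => row 1
  'j' => row 0
  'j' => row 1
Rows:
  Row 0: "inj"
  Row 1: "glejj"
  Row 2: "kh"
First row length: 3

3


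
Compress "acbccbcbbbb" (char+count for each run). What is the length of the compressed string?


Input: acbccbcbbbb
Runs:
  'a' x 1 => "a1"
  'c' x 1 => "c1"
  'b' x 1 => "b1"
  'c' x 2 => "c2"
  'b' x 1 => "b1"
  'c' x 1 => "c1"
  'b' x 4 => "b4"
Compressed: "a1c1b1c2b1c1b4"
Compressed length: 14

14


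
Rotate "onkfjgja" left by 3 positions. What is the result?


Input: "onkfjgja", rotate left by 3
First 3 characters: "onk"
Remaining characters: "fjgja"
Concatenate remaining + first: "fjgja" + "onk" = "fjgjaonk"

fjgjaonk


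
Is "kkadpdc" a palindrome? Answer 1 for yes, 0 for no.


Input: kkadpdc
Reversed: cdpdakk
  Compare pos 0 ('k') with pos 6 ('c'): MISMATCH
  Compare pos 1 ('k') with pos 5 ('d'): MISMATCH
  Compare pos 2 ('a') with pos 4 ('p'): MISMATCH
Result: not a palindrome

0


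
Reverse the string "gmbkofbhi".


Input: gmbkofbhi
Reading characters right to left:
  Position 8: 'i'
  Position 7: 'h'
  Position 6: 'b'
  Position 5: 'f'
  Position 4: 'o'
  Position 3: 'k'
  Position 2: 'b'
  Position 1: 'm'
  Position 0: 'g'
Reversed: ihbfokbmg

ihbfokbmg


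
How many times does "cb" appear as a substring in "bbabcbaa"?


Searching for "cb" in "bbabcbaa"
Scanning each position:
  Position 0: "bb" => no
  Position 1: "ba" => no
  Position 2: "ab" => no
  Position 3: "bc" => no
  Position 4: "cb" => MATCH
  Position 5: "ba" => no
  Position 6: "aa" => no
Total occurrences: 1

1


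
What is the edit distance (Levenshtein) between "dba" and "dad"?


Computing edit distance: "dba" -> "dad"
DP table:
           d    a    d
      0    1    2    3
  d   1    0    1    2
  b   2    1    1    2
  a   3    2    1    2
Edit distance = dp[3][3] = 2

2


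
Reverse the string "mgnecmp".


Input: mgnecmp
Reading characters right to left:
  Position 6: 'p'
  Position 5: 'm'
  Position 4: 'c'
  Position 3: 'e'
  Position 2: 'n'
  Position 1: 'g'
  Position 0: 'm'
Reversed: pmcengm

pmcengm


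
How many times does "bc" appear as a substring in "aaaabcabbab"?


Searching for "bc" in "aaaabcabbab"
Scanning each position:
  Position 0: "aa" => no
  Position 1: "aa" => no
  Position 2: "aa" => no
  Position 3: "ab" => no
  Position 4: "bc" => MATCH
  Position 5: "ca" => no
  Position 6: "ab" => no
  Position 7: "bb" => no
  Position 8: "ba" => no
  Position 9: "ab" => no
Total occurrences: 1

1


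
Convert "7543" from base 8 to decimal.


Input: "7543" in base 8
Positional expansion:
  Digit '7' (value 7) x 8^3 = 3584
  Digit '5' (value 5) x 8^2 = 320
  Digit '4' (value 4) x 8^1 = 32
  Digit '3' (value 3) x 8^0 = 3
Sum = 3939

3939


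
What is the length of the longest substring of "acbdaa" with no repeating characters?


Input: "acbdaa"
Sliding window (track last position of each char):
  Position 0 ('a'): window [0,0] length 1 -- new best
  Position 1 ('c'): window [0,1] length 2 -- new best
  Position 2 ('b'): window [0,2] length 3 -- new best
  Position 3 ('d'): window [0,3] length 4 -- new best
  Position 4 ('a'): repeat (last at 0), move window start to 1
  Position 4 ('a'): window [1,4] length 4
  Position 5 ('a'): repeat (last at 4), move window start to 5
  Position 5 ('a'): window [5,5] length 1
Longest substring with no repeats: "acbd" with length 4

4


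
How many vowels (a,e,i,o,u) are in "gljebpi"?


Input: gljebpi
Checking each character:
  'g' at position 0: consonant
  'l' at position 1: consonant
  'j' at position 2: consonant
  'e' at position 3: vowel (running total: 1)
  'b' at position 4: consonant
  'p' at position 5: consonant
  'i' at position 6: vowel (running total: 2)
Total vowels: 2

2


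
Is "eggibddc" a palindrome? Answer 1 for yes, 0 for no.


Input: eggibddc
Reversed: cddbigge
  Compare pos 0 ('e') with pos 7 ('c'): MISMATCH
  Compare pos 1 ('g') with pos 6 ('d'): MISMATCH
  Compare pos 2 ('g') with pos 5 ('d'): MISMATCH
  Compare pos 3 ('i') with pos 4 ('b'): MISMATCH
Result: not a palindrome

0


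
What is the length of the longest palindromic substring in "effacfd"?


Input: "effacfd"
Checking substrings for palindromes:
  [1:3] "ff" (len 2) => palindrome
Longest palindromic substring: "ff" with length 2

2


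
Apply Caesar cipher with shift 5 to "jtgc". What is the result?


Caesar cipher: shift "jtgc" by 5
  'j' (pos 9) + 5 = pos 14 = 'o'
  't' (pos 19) + 5 = pos 24 = 'y'
  'g' (pos 6) + 5 = pos 11 = 'l'
  'c' (pos 2) + 5 = pos 7 = 'h'
Result: oylh

oylh


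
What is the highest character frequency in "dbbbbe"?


Input: dbbbbe
Character counts:
  'b': 4
  'd': 1
  'e': 1
Maximum frequency: 4

4


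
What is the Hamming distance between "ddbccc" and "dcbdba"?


Comparing "ddbccc" and "dcbdba" position by position:
  Position 0: 'd' vs 'd' => same
  Position 1: 'd' vs 'c' => differ
  Position 2: 'b' vs 'b' => same
  Position 3: 'c' vs 'd' => differ
  Position 4: 'c' vs 'b' => differ
  Position 5: 'c' vs 'a' => differ
Total differences (Hamming distance): 4

4


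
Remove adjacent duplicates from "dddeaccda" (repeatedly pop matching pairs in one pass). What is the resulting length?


Input: dddeaccda
Stack-based adjacent duplicate removal:
  Read 'd': push. Stack: d
  Read 'd': matches stack top 'd' => pop. Stack: (empty)
  Read 'd': push. Stack: d
  Read 'e': push. Stack: de
  Read 'a': push. Stack: dea
  Read 'c': push. Stack: deac
  Read 'c': matches stack top 'c' => pop. Stack: dea
  Read 'd': push. Stack: dead
  Read 'a': push. Stack: deada
Final stack: "deada" (length 5)

5


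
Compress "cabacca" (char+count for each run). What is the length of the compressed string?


Input: cabacca
Runs:
  'c' x 1 => "c1"
  'a' x 1 => "a1"
  'b' x 1 => "b1"
  'a' x 1 => "a1"
  'c' x 2 => "c2"
  'a' x 1 => "a1"
Compressed: "c1a1b1a1c2a1"
Compressed length: 12

12


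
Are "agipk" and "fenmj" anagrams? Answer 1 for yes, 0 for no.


Strings: "agipk", "fenmj"
Sorted first:  agikp
Sorted second: efjmn
Differ at position 0: 'a' vs 'e' => not anagrams

0


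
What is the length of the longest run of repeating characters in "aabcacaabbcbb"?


Input: "aabcacaabbcbb"
Scanning for longest run:
  Position 1 ('a'): continues run of 'a', length=2
  Position 2 ('b'): new char, reset run to 1
  Position 3 ('c'): new char, reset run to 1
  Position 4 ('a'): new char, reset run to 1
  Position 5 ('c'): new char, reset run to 1
  Position 6 ('a'): new char, reset run to 1
  Position 7 ('a'): continues run of 'a', length=2
  Position 8 ('b'): new char, reset run to 1
  Position 9 ('b'): continues run of 'b', length=2
  Position 10 ('c'): new char, reset run to 1
  Position 11 ('b'): new char, reset run to 1
  Position 12 ('b'): continues run of 'b', length=2
Longest run: 'a' with length 2

2


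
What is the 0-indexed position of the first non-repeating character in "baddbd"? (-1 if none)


Input: baddbd
Character frequencies:
  'a': 1
  'b': 2
  'd': 3
Scanning left to right for freq == 1:
  Position 0 ('b'): freq=2, skip
  Position 1 ('a'): unique! => answer = 1

1


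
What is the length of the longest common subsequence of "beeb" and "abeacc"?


LCS of "beeb" and "abeacc"
DP table:
           a    b    e    a    c    c
      0    0    0    0    0    0    0
  b   0    0    1    1    1    1    1
  e   0    0    1    2    2    2    2
  e   0    0    1    2    2    2    2
  b   0    0    1    2    2    2    2
LCS length = dp[4][6] = 2

2


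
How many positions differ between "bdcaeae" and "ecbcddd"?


Comparing "bdcaeae" and "ecbcddd" position by position:
  Position 0: 'b' vs 'e' => DIFFER
  Position 1: 'd' vs 'c' => DIFFER
  Position 2: 'c' vs 'b' => DIFFER
  Position 3: 'a' vs 'c' => DIFFER
  Position 4: 'e' vs 'd' => DIFFER
  Position 5: 'a' vs 'd' => DIFFER
  Position 6: 'e' vs 'd' => DIFFER
Positions that differ: 7

7


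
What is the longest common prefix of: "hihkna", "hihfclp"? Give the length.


Words: hihkna, hihfclp
  Position 0: all 'h' => match
  Position 1: all 'i' => match
  Position 2: all 'h' => match
  Position 3: ('k', 'f') => mismatch, stop
LCP = "hih" (length 3)

3


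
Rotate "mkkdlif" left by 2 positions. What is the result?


Input: "mkkdlif", rotate left by 2
First 2 characters: "mk"
Remaining characters: "kdlif"
Concatenate remaining + first: "kdlif" + "mk" = "kdlifmk"

kdlifmk


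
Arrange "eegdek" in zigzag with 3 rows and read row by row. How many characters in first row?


Zigzag "eegdek" into 3 rows:
Placing characters:
  'e' => row 0
  'e' => row 1
  'g' => row 2
  'd' => row 1
  'e' => row 0
  'k' => row 1
Rows:
  Row 0: "ee"
  Row 1: "edk"
  Row 2: "g"
First row length: 2

2


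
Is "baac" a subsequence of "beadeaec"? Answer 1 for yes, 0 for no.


Check if "baac" is a subsequence of "beadeaec"
Greedy scan:
  Position 0 ('b'): matches sub[0] = 'b'
  Position 1 ('e'): no match needed
  Position 2 ('a'): matches sub[1] = 'a'
  Position 3 ('d'): no match needed
  Position 4 ('e'): no match needed
  Position 5 ('a'): matches sub[2] = 'a'
  Position 6 ('e'): no match needed
  Position 7 ('c'): matches sub[3] = 'c'
All 4 characters matched => is a subsequence

1


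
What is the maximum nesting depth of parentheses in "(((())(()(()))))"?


Input: "(((())(()(()))))"
Tracking depth:
  Position 0 '(': depth becomes 1
  Position 1 '(': depth becomes 2
  Position 2 '(': depth becomes 3
  Position 3 '(': depth becomes 4
  Position 4 ')': depth becomes 3
  Position 5 ')': depth becomes 2
  Position 6 '(': depth becomes 3
  Position 7 '(': depth becomes 4
  Position 8 ')': depth becomes 3
  Position 9 '(': depth becomes 4
  Position 10 '(': depth becomes 5
  Position 11 ')': depth becomes 4
  Position 12 ')': depth becomes 3
  Position 13 ')': depth becomes 2
  Position 14 ')': depth becomes 1
  Position 15 ')': depth becomes 0
Maximum depth reached: 5

5


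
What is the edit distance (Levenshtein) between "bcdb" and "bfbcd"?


Computing edit distance: "bcdb" -> "bfbcd"
DP table:
           b    f    b    c    d
      0    1    2    3    4    5
  b   1    0    1    2    3    4
  c   2    1    1    2    2    3
  d   3    2    2    2    3    2
  b   4    3    3    2    3    3
Edit distance = dp[4][5] = 3

3


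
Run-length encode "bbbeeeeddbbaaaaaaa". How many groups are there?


Input: bbbeeeeddbbaaaaaaa
Scanning for consecutive runs:
  Group 1: 'b' x 3 (positions 0-2)
  Group 2: 'e' x 4 (positions 3-6)
  Group 3: 'd' x 2 (positions 7-8)
  Group 4: 'b' x 2 (positions 9-10)
  Group 5: 'a' x 7 (positions 11-17)
Total groups: 5

5


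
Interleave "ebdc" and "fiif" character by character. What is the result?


Interleaving "ebdc" and "fiif":
  Position 0: 'e' from first, 'f' from second => "ef"
  Position 1: 'b' from first, 'i' from second => "bi"
  Position 2: 'd' from first, 'i' from second => "di"
  Position 3: 'c' from first, 'f' from second => "cf"
Result: efbidicf

efbidicf


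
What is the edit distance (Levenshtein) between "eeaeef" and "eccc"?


Computing edit distance: "eeaeef" -> "eccc"
DP table:
           e    c    c    c
      0    1    2    3    4
  e   1    0    1    2    3
  e   2    1    1    2    3
  a   3    2    2    2    3
  e   4    3    3    3    3
  e   5    4    4    4    4
  f   6    5    5    5    5
Edit distance = dp[6][4] = 5

5


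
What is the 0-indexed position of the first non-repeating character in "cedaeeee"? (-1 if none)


Input: cedaeeee
Character frequencies:
  'a': 1
  'c': 1
  'd': 1
  'e': 5
Scanning left to right for freq == 1:
  Position 0 ('c'): unique! => answer = 0

0


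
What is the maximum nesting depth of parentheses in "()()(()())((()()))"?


Input: "()()(()())((()()))"
Tracking depth:
  Position 0 '(': depth becomes 1
  Position 1 ')': depth becomes 0
  Position 2 '(': depth becomes 1
  Position 3 ')': depth becomes 0
  Position 4 '(': depth becomes 1
  Position 5 '(': depth becomes 2
  Position 6 ')': depth becomes 1
  Position 7 '(': depth becomes 2
  Position 8 ')': depth becomes 1
  Position 9 ')': depth becomes 0
  Position 10 '(': depth becomes 1
  Position 11 '(': depth becomes 2
  Position 12 '(': depth becomes 3
  Position 13 ')': depth becomes 2
  Position 14 '(': depth becomes 3
  Position 15 ')': depth becomes 2
  Position 16 ')': depth becomes 1
  Position 17 ')': depth becomes 0
Maximum depth reached: 3

3


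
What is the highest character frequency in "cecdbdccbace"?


Input: cecdbdccbace
Character counts:
  'a': 1
  'b': 2
  'c': 5
  'd': 2
  'e': 2
Maximum frequency: 5

5


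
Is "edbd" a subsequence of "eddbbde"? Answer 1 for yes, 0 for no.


Check if "edbd" is a subsequence of "eddbbde"
Greedy scan:
  Position 0 ('e'): matches sub[0] = 'e'
  Position 1 ('d'): matches sub[1] = 'd'
  Position 2 ('d'): no match needed
  Position 3 ('b'): matches sub[2] = 'b'
  Position 4 ('b'): no match needed
  Position 5 ('d'): matches sub[3] = 'd'
  Position 6 ('e'): no match needed
All 4 characters matched => is a subsequence

1


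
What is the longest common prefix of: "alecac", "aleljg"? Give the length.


Words: alecac, aleljg
  Position 0: all 'a' => match
  Position 1: all 'l' => match
  Position 2: all 'e' => match
  Position 3: ('c', 'l') => mismatch, stop
LCP = "ale" (length 3)

3


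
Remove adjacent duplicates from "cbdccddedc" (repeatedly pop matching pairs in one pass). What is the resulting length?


Input: cbdccddedc
Stack-based adjacent duplicate removal:
  Read 'c': push. Stack: c
  Read 'b': push. Stack: cb
  Read 'd': push. Stack: cbd
  Read 'c': push. Stack: cbdc
  Read 'c': matches stack top 'c' => pop. Stack: cbd
  Read 'd': matches stack top 'd' => pop. Stack: cb
  Read 'd': push. Stack: cbd
  Read 'e': push. Stack: cbde
  Read 'd': push. Stack: cbded
  Read 'c': push. Stack: cbdedc
Final stack: "cbdedc" (length 6)

6


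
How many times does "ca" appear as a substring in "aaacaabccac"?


Searching for "ca" in "aaacaabccac"
Scanning each position:
  Position 0: "aa" => no
  Position 1: "aa" => no
  Position 2: "ac" => no
  Position 3: "ca" => MATCH
  Position 4: "aa" => no
  Position 5: "ab" => no
  Position 6: "bc" => no
  Position 7: "cc" => no
  Position 8: "ca" => MATCH
  Position 9: "ac" => no
Total occurrences: 2

2


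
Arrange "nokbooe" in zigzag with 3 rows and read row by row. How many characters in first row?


Zigzag "nokbooe" into 3 rows:
Placing characters:
  'n' => row 0
  'o' => row 1
  'k' => row 2
  'b' => row 1
  'o' => row 0
  'o' => row 1
  'e' => row 2
Rows:
  Row 0: "no"
  Row 1: "obo"
  Row 2: "ke"
First row length: 2

2


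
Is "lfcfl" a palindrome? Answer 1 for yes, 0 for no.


Input: lfcfl
Reversed: lfcfl
  Compare pos 0 ('l') with pos 4 ('l'): match
  Compare pos 1 ('f') with pos 3 ('f'): match
Result: palindrome

1


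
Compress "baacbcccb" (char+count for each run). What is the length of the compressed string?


Input: baacbcccb
Runs:
  'b' x 1 => "b1"
  'a' x 2 => "a2"
  'c' x 1 => "c1"
  'b' x 1 => "b1"
  'c' x 3 => "c3"
  'b' x 1 => "b1"
Compressed: "b1a2c1b1c3b1"
Compressed length: 12

12


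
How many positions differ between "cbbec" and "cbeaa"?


Comparing "cbbec" and "cbeaa" position by position:
  Position 0: 'c' vs 'c' => same
  Position 1: 'b' vs 'b' => same
  Position 2: 'b' vs 'e' => DIFFER
  Position 3: 'e' vs 'a' => DIFFER
  Position 4: 'c' vs 'a' => DIFFER
Positions that differ: 3

3


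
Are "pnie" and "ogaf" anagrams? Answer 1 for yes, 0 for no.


Strings: "pnie", "ogaf"
Sorted first:  einp
Sorted second: afgo
Differ at position 0: 'e' vs 'a' => not anagrams

0


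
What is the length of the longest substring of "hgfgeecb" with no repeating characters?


Input: "hgfgeecb"
Sliding window (track last position of each char):
  Position 0 ('h'): window [0,0] length 1 -- new best
  Position 1 ('g'): window [0,1] length 2 -- new best
  Position 2 ('f'): window [0,2] length 3 -- new best
  Position 3 ('g'): repeat (last at 1), move window start to 2
  Position 3 ('g'): window [2,3] length 2
  Position 4 ('e'): window [2,4] length 3
  Position 5 ('e'): repeat (last at 4), move window start to 5
  Position 5 ('e'): window [5,5] length 1
  Position 6 ('c'): window [5,6] length 2
  Position 7 ('b'): window [5,7] length 3
Longest substring with no repeats: "hgf" with length 3

3


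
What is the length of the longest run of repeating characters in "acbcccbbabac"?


Input: "acbcccbbabac"
Scanning for longest run:
  Position 1 ('c'): new char, reset run to 1
  Position 2 ('b'): new char, reset run to 1
  Position 3 ('c'): new char, reset run to 1
  Position 4 ('c'): continues run of 'c', length=2
  Position 5 ('c'): continues run of 'c', length=3
  Position 6 ('b'): new char, reset run to 1
  Position 7 ('b'): continues run of 'b', length=2
  Position 8 ('a'): new char, reset run to 1
  Position 9 ('b'): new char, reset run to 1
  Position 10 ('a'): new char, reset run to 1
  Position 11 ('c'): new char, reset run to 1
Longest run: 'c' with length 3

3


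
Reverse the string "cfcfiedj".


Input: cfcfiedj
Reading characters right to left:
  Position 7: 'j'
  Position 6: 'd'
  Position 5: 'e'
  Position 4: 'i'
  Position 3: 'f'
  Position 2: 'c'
  Position 1: 'f'
  Position 0: 'c'
Reversed: jdeifcfc

jdeifcfc


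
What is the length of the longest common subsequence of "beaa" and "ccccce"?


LCS of "beaa" and "ccccce"
DP table:
           c    c    c    c    c    e
      0    0    0    0    0    0    0
  b   0    0    0    0    0    0    0
  e   0    0    0    0    0    0    1
  a   0    0    0    0    0    0    1
  a   0    0    0    0    0    0    1
LCS length = dp[4][6] = 1

1


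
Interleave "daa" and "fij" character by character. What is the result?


Interleaving "daa" and "fij":
  Position 0: 'd' from first, 'f' from second => "df"
  Position 1: 'a' from first, 'i' from second => "ai"
  Position 2: 'a' from first, 'j' from second => "aj"
Result: dfaiaj

dfaiaj


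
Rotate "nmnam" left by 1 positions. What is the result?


Input: "nmnam", rotate left by 1
First 1 characters: "n"
Remaining characters: "mnam"
Concatenate remaining + first: "mnam" + "n" = "mnamn"

mnamn


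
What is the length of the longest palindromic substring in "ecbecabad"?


Input: "ecbecabad"
Checking substrings for palindromes:
  [5:8] "aba" (len 3) => palindrome
Longest palindromic substring: "aba" with length 3

3


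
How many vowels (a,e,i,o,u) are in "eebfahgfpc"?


Input: eebfahgfpc
Checking each character:
  'e' at position 0: vowel (running total: 1)
  'e' at position 1: vowel (running total: 2)
  'b' at position 2: consonant
  'f' at position 3: consonant
  'a' at position 4: vowel (running total: 3)
  'h' at position 5: consonant
  'g' at position 6: consonant
  'f' at position 7: consonant
  'p' at position 8: consonant
  'c' at position 9: consonant
Total vowels: 3

3


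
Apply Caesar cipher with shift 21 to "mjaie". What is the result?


Caesar cipher: shift "mjaie" by 21
  'm' (pos 12) + 21 = pos 7 = 'h'
  'j' (pos 9) + 21 = pos 4 = 'e'
  'a' (pos 0) + 21 = pos 21 = 'v'
  'i' (pos 8) + 21 = pos 3 = 'd'
  'e' (pos 4) + 21 = pos 25 = 'z'
Result: hevdz

hevdz


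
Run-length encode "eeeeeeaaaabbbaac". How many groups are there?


Input: eeeeeeaaaabbbaac
Scanning for consecutive runs:
  Group 1: 'e' x 6 (positions 0-5)
  Group 2: 'a' x 4 (positions 6-9)
  Group 3: 'b' x 3 (positions 10-12)
  Group 4: 'a' x 2 (positions 13-14)
  Group 5: 'c' x 1 (positions 15-15)
Total groups: 5

5


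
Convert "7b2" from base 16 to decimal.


Input: "7b2" in base 16
Positional expansion:
  Digit '7' (value 7) x 16^2 = 1792
  Digit 'b' (value 11) x 16^1 = 176
  Digit '2' (value 2) x 16^0 = 2
Sum = 1970

1970


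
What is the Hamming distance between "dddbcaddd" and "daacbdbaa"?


Comparing "dddbcaddd" and "daacbdbaa" position by position:
  Position 0: 'd' vs 'd' => same
  Position 1: 'd' vs 'a' => differ
  Position 2: 'd' vs 'a' => differ
  Position 3: 'b' vs 'c' => differ
  Position 4: 'c' vs 'b' => differ
  Position 5: 'a' vs 'd' => differ
  Position 6: 'd' vs 'b' => differ
  Position 7: 'd' vs 'a' => differ
  Position 8: 'd' vs 'a' => differ
Total differences (Hamming distance): 8

8


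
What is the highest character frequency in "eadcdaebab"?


Input: eadcdaebab
Character counts:
  'a': 3
  'b': 2
  'c': 1
  'd': 2
  'e': 2
Maximum frequency: 3

3


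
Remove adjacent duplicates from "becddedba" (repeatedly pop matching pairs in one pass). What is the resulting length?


Input: becddedba
Stack-based adjacent duplicate removal:
  Read 'b': push. Stack: b
  Read 'e': push. Stack: be
  Read 'c': push. Stack: bec
  Read 'd': push. Stack: becd
  Read 'd': matches stack top 'd' => pop. Stack: bec
  Read 'e': push. Stack: bece
  Read 'd': push. Stack: beced
  Read 'b': push. Stack: becedb
  Read 'a': push. Stack: becedba
Final stack: "becedba" (length 7)

7


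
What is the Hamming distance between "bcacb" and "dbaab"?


Comparing "bcacb" and "dbaab" position by position:
  Position 0: 'b' vs 'd' => differ
  Position 1: 'c' vs 'b' => differ
  Position 2: 'a' vs 'a' => same
  Position 3: 'c' vs 'a' => differ
  Position 4: 'b' vs 'b' => same
Total differences (Hamming distance): 3

3


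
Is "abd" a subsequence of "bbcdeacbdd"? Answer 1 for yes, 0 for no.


Check if "abd" is a subsequence of "bbcdeacbdd"
Greedy scan:
  Position 0 ('b'): no match needed
  Position 1 ('b'): no match needed
  Position 2 ('c'): no match needed
  Position 3 ('d'): no match needed
  Position 4 ('e'): no match needed
  Position 5 ('a'): matches sub[0] = 'a'
  Position 6 ('c'): no match needed
  Position 7 ('b'): matches sub[1] = 'b'
  Position 8 ('d'): matches sub[2] = 'd'
  Position 9 ('d'): no match needed
All 3 characters matched => is a subsequence

1


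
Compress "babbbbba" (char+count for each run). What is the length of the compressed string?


Input: babbbbba
Runs:
  'b' x 1 => "b1"
  'a' x 1 => "a1"
  'b' x 5 => "b5"
  'a' x 1 => "a1"
Compressed: "b1a1b5a1"
Compressed length: 8

8


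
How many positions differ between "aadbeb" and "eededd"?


Comparing "aadbeb" and "eededd" position by position:
  Position 0: 'a' vs 'e' => DIFFER
  Position 1: 'a' vs 'e' => DIFFER
  Position 2: 'd' vs 'd' => same
  Position 3: 'b' vs 'e' => DIFFER
  Position 4: 'e' vs 'd' => DIFFER
  Position 5: 'b' vs 'd' => DIFFER
Positions that differ: 5

5


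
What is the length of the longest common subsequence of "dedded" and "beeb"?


LCS of "dedded" and "beeb"
DP table:
           b    e    e    b
      0    0    0    0    0
  d   0    0    0    0    0
  e   0    0    1    1    1
  d   0    0    1    1    1
  d   0    0    1    1    1
  e   0    0    1    2    2
  d   0    0    1    2    2
LCS length = dp[6][4] = 2

2


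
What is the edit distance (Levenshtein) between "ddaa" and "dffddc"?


Computing edit distance: "ddaa" -> "dffddc"
DP table:
           d    f    f    d    d    c
      0    1    2    3    4    5    6
  d   1    0    1    2    3    4    5
  d   2    1    1    2    2    3    4
  a   3    2    2    2    3    3    4
  a   4    3    3    3    3    4    4
Edit distance = dp[4][6] = 4

4


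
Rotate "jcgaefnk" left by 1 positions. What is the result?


Input: "jcgaefnk", rotate left by 1
First 1 characters: "j"
Remaining characters: "cgaefnk"
Concatenate remaining + first: "cgaefnk" + "j" = "cgaefnkj"

cgaefnkj


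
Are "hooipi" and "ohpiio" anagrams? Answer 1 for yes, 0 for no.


Strings: "hooipi", "ohpiio"
Sorted first:  hiioop
Sorted second: hiioop
Sorted forms match => anagrams

1


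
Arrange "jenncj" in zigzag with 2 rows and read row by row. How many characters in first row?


Zigzag "jenncj" into 2 rows:
Placing characters:
  'j' => row 0
  'e' => row 1
  'n' => row 0
  'n' => row 1
  'c' => row 0
  'j' => row 1
Rows:
  Row 0: "jnc"
  Row 1: "enj"
First row length: 3

3


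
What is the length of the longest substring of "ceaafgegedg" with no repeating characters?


Input: "ceaafgegedg"
Sliding window (track last position of each char):
  Position 0 ('c'): window [0,0] length 1 -- new best
  Position 1 ('e'): window [0,1] length 2 -- new best
  Position 2 ('a'): window [0,2] length 3 -- new best
  Position 3 ('a'): repeat (last at 2), move window start to 3
  Position 3 ('a'): window [3,3] length 1
  Position 4 ('f'): window [3,4] length 2
  Position 5 ('g'): window [3,5] length 3
  Position 6 ('e'): window [3,6] length 4 -- new best
  Position 7 ('g'): repeat (last at 5), move window start to 6
  Position 7 ('g'): window [6,7] length 2
  Position 8 ('e'): repeat (last at 6), move window start to 7
  Position 8 ('e'): window [7,8] length 2
  Position 9 ('d'): window [7,9] length 3
  Position 10 ('g'): repeat (last at 7), move window start to 8
  Position 10 ('g'): window [8,10] length 3
Longest substring with no repeats: "afge" with length 4

4


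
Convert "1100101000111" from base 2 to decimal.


Input: "1100101000111" in base 2
Positional expansion:
  Digit '1' (value 1) x 2^12 = 4096
  Digit '1' (value 1) x 2^11 = 2048
  Digit '0' (value 0) x 2^10 = 0
  Digit '0' (value 0) x 2^9 = 0
  Digit '1' (value 1) x 2^8 = 256
  Digit '0' (value 0) x 2^7 = 0
  Digit '1' (value 1) x 2^6 = 64
  Digit '0' (value 0) x 2^5 = 0
  Digit '0' (value 0) x 2^4 = 0
  Digit '0' (value 0) x 2^3 = 0
  Digit '1' (value 1) x 2^2 = 4
  Digit '1' (value 1) x 2^1 = 2
  Digit '1' (value 1) x 2^0 = 1
Sum = 6471

6471


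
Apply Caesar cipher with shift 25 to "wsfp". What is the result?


Caesar cipher: shift "wsfp" by 25
  'w' (pos 22) + 25 = pos 21 = 'v'
  's' (pos 18) + 25 = pos 17 = 'r'
  'f' (pos 5) + 25 = pos 4 = 'e'
  'p' (pos 15) + 25 = pos 14 = 'o'
Result: vreo

vreo


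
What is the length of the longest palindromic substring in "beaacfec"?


Input: "beaacfec"
Checking substrings for palindromes:
  [2:4] "aa" (len 2) => palindrome
Longest palindromic substring: "aa" with length 2

2


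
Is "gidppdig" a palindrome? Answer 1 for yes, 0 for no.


Input: gidppdig
Reversed: gidppdig
  Compare pos 0 ('g') with pos 7 ('g'): match
  Compare pos 1 ('i') with pos 6 ('i'): match
  Compare pos 2 ('d') with pos 5 ('d'): match
  Compare pos 3 ('p') with pos 4 ('p'): match
Result: palindrome

1


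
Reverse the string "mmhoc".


Input: mmhoc
Reading characters right to left:
  Position 4: 'c'
  Position 3: 'o'
  Position 2: 'h'
  Position 1: 'm'
  Position 0: 'm'
Reversed: cohmm

cohmm


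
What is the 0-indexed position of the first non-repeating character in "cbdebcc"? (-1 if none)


Input: cbdebcc
Character frequencies:
  'b': 2
  'c': 3
  'd': 1
  'e': 1
Scanning left to right for freq == 1:
  Position 0 ('c'): freq=3, skip
  Position 1 ('b'): freq=2, skip
  Position 2 ('d'): unique! => answer = 2

2


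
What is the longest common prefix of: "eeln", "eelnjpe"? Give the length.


Words: eeln, eelnjpe
  Position 0: all 'e' => match
  Position 1: all 'e' => match
  Position 2: all 'l' => match
  Position 3: all 'n' => match
LCP = "eeln" (length 4)

4


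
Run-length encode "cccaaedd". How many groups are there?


Input: cccaaedd
Scanning for consecutive runs:
  Group 1: 'c' x 3 (positions 0-2)
  Group 2: 'a' x 2 (positions 3-4)
  Group 3: 'e' x 1 (positions 5-5)
  Group 4: 'd' x 2 (positions 6-7)
Total groups: 4

4


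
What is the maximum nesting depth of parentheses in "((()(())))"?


Input: "((()(())))"
Tracking depth:
  Position 0 '(': depth becomes 1
  Position 1 '(': depth becomes 2
  Position 2 '(': depth becomes 3
  Position 3 ')': depth becomes 2
  Position 4 '(': depth becomes 3
  Position 5 '(': depth becomes 4
  Position 6 ')': depth becomes 3
  Position 7 ')': depth becomes 2
  Position 8 ')': depth becomes 1
  Position 9 ')': depth becomes 0
Maximum depth reached: 4

4


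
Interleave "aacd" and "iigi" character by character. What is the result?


Interleaving "aacd" and "iigi":
  Position 0: 'a' from first, 'i' from second => "ai"
  Position 1: 'a' from first, 'i' from second => "ai"
  Position 2: 'c' from first, 'g' from second => "cg"
  Position 3: 'd' from first, 'i' from second => "di"
Result: aiaicgdi

aiaicgdi


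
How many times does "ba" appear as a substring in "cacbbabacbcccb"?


Searching for "ba" in "cacbbabacbcccb"
Scanning each position:
  Position 0: "ca" => no
  Position 1: "ac" => no
  Position 2: "cb" => no
  Position 3: "bb" => no
  Position 4: "ba" => MATCH
  Position 5: "ab" => no
  Position 6: "ba" => MATCH
  Position 7: "ac" => no
  Position 8: "cb" => no
  Position 9: "bc" => no
  Position 10: "cc" => no
  Position 11: "cc" => no
  Position 12: "cb" => no
Total occurrences: 2

2


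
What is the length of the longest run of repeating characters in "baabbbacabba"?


Input: "baabbbacabba"
Scanning for longest run:
  Position 1 ('a'): new char, reset run to 1
  Position 2 ('a'): continues run of 'a', length=2
  Position 3 ('b'): new char, reset run to 1
  Position 4 ('b'): continues run of 'b', length=2
  Position 5 ('b'): continues run of 'b', length=3
  Position 6 ('a'): new char, reset run to 1
  Position 7 ('c'): new char, reset run to 1
  Position 8 ('a'): new char, reset run to 1
  Position 9 ('b'): new char, reset run to 1
  Position 10 ('b'): continues run of 'b', length=2
  Position 11 ('a'): new char, reset run to 1
Longest run: 'b' with length 3

3


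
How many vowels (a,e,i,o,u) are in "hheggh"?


Input: hheggh
Checking each character:
  'h' at position 0: consonant
  'h' at position 1: consonant
  'e' at position 2: vowel (running total: 1)
  'g' at position 3: consonant
  'g' at position 4: consonant
  'h' at position 5: consonant
Total vowels: 1

1


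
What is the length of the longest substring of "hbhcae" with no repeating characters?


Input: "hbhcae"
Sliding window (track last position of each char):
  Position 0 ('h'): window [0,0] length 1 -- new best
  Position 1 ('b'): window [0,1] length 2 -- new best
  Position 2 ('h'): repeat (last at 0), move window start to 1
  Position 2 ('h'): window [1,2] length 2
  Position 3 ('c'): window [1,3] length 3 -- new best
  Position 4 ('a'): window [1,4] length 4 -- new best
  Position 5 ('e'): window [1,5] length 5 -- new best
Longest substring with no repeats: "bhcae" with length 5

5


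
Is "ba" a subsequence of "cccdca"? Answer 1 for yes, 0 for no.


Check if "ba" is a subsequence of "cccdca"
Greedy scan:
  Position 0 ('c'): no match needed
  Position 1 ('c'): no match needed
  Position 2 ('c'): no match needed
  Position 3 ('d'): no match needed
  Position 4 ('c'): no match needed
  Position 5 ('a'): no match needed
Only matched 0/2 characters => not a subsequence

0


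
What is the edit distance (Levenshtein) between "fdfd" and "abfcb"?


Computing edit distance: "fdfd" -> "abfcb"
DP table:
           a    b    f    c    b
      0    1    2    3    4    5
  f   1    1    2    2    3    4
  d   2    2    2    3    3    4
  f   3    3    3    2    3    4
  d   4    4    4    3    3    4
Edit distance = dp[4][5] = 4

4


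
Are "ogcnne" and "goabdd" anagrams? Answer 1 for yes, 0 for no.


Strings: "ogcnne", "goabdd"
Sorted first:  cegnno
Sorted second: abddgo
Differ at position 0: 'c' vs 'a' => not anagrams

0


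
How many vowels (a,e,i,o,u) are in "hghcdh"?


Input: hghcdh
Checking each character:
  'h' at position 0: consonant
  'g' at position 1: consonant
  'h' at position 2: consonant
  'c' at position 3: consonant
  'd' at position 4: consonant
  'h' at position 5: consonant
Total vowels: 0

0


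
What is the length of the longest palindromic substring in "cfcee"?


Input: "cfcee"
Checking substrings for palindromes:
  [0:3] "cfc" (len 3) => palindrome
  [3:5] "ee" (len 2) => palindrome
Longest palindromic substring: "cfc" with length 3

3


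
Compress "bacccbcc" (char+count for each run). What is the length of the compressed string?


Input: bacccbcc
Runs:
  'b' x 1 => "b1"
  'a' x 1 => "a1"
  'c' x 3 => "c3"
  'b' x 1 => "b1"
  'c' x 2 => "c2"
Compressed: "b1a1c3b1c2"
Compressed length: 10

10


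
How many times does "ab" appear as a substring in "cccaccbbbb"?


Searching for "ab" in "cccaccbbbb"
Scanning each position:
  Position 0: "cc" => no
  Position 1: "cc" => no
  Position 2: "ca" => no
  Position 3: "ac" => no
  Position 4: "cc" => no
  Position 5: "cb" => no
  Position 6: "bb" => no
  Position 7: "bb" => no
  Position 8: "bb" => no
Total occurrences: 0

0


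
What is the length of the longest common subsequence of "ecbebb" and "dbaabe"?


LCS of "ecbebb" and "dbaabe"
DP table:
           d    b    a    a    b    e
      0    0    0    0    0    0    0
  e   0    0    0    0    0    0    1
  c   0    0    0    0    0    0    1
  b   0    0    1    1    1    1    1
  e   0    0    1    1    1    1    2
  b   0    0    1    1    1    2    2
  b   0    0    1    1    1    2    2
LCS length = dp[6][6] = 2

2


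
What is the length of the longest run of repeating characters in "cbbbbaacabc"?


Input: "cbbbbaacabc"
Scanning for longest run:
  Position 1 ('b'): new char, reset run to 1
  Position 2 ('b'): continues run of 'b', length=2
  Position 3 ('b'): continues run of 'b', length=3
  Position 4 ('b'): continues run of 'b', length=4
  Position 5 ('a'): new char, reset run to 1
  Position 6 ('a'): continues run of 'a', length=2
  Position 7 ('c'): new char, reset run to 1
  Position 8 ('a'): new char, reset run to 1
  Position 9 ('b'): new char, reset run to 1
  Position 10 ('c'): new char, reset run to 1
Longest run: 'b' with length 4

4


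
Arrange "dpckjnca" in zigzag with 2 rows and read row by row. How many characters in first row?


Zigzag "dpckjnca" into 2 rows:
Placing characters:
  'd' => row 0
  'p' => row 1
  'c' => row 0
  'k' => row 1
  'j' => row 0
  'n' => row 1
  'c' => row 0
  'a' => row 1
Rows:
  Row 0: "dcjc"
  Row 1: "pkna"
First row length: 4

4


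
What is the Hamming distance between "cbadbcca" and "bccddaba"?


Comparing "cbadbcca" and "bccddaba" position by position:
  Position 0: 'c' vs 'b' => differ
  Position 1: 'b' vs 'c' => differ
  Position 2: 'a' vs 'c' => differ
  Position 3: 'd' vs 'd' => same
  Position 4: 'b' vs 'd' => differ
  Position 5: 'c' vs 'a' => differ
  Position 6: 'c' vs 'b' => differ
  Position 7: 'a' vs 'a' => same
Total differences (Hamming distance): 6

6


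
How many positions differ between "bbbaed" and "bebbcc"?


Comparing "bbbaed" and "bebbcc" position by position:
  Position 0: 'b' vs 'b' => same
  Position 1: 'b' vs 'e' => DIFFER
  Position 2: 'b' vs 'b' => same
  Position 3: 'a' vs 'b' => DIFFER
  Position 4: 'e' vs 'c' => DIFFER
  Position 5: 'd' vs 'c' => DIFFER
Positions that differ: 4

4


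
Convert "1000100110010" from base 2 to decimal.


Input: "1000100110010" in base 2
Positional expansion:
  Digit '1' (value 1) x 2^12 = 4096
  Digit '0' (value 0) x 2^11 = 0
  Digit '0' (value 0) x 2^10 = 0
  Digit '0' (value 0) x 2^9 = 0
  Digit '1' (value 1) x 2^8 = 256
  Digit '0' (value 0) x 2^7 = 0
  Digit '0' (value 0) x 2^6 = 0
  Digit '1' (value 1) x 2^5 = 32
  Digit '1' (value 1) x 2^4 = 16
  Digit '0' (value 0) x 2^3 = 0
  Digit '0' (value 0) x 2^2 = 0
  Digit '1' (value 1) x 2^1 = 2
  Digit '0' (value 0) x 2^0 = 0
Sum = 4402

4402


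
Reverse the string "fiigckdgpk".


Input: fiigckdgpk
Reading characters right to left:
  Position 9: 'k'
  Position 8: 'p'
  Position 7: 'g'
  Position 6: 'd'
  Position 5: 'k'
  Position 4: 'c'
  Position 3: 'g'
  Position 2: 'i'
  Position 1: 'i'
  Position 0: 'f'
Reversed: kpgdkcgiif

kpgdkcgiif
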